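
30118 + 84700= 114818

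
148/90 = 1 + 29/45=1.64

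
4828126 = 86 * 56141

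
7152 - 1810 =5342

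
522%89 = 77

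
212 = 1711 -1499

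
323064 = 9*35896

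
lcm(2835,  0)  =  0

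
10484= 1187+9297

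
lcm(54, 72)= 216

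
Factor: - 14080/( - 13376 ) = 20/19 =2^2*5^1*19^(-1)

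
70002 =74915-4913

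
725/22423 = 725/22423 = 0.03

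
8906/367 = 8906/367 = 24.27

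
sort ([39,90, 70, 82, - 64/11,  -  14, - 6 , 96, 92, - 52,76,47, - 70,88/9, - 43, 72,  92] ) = [ - 70, - 52,-43,-14, - 6, - 64/11,88/9,39, 47,70, 72, 76, 82, 90, 92, 92, 96 ]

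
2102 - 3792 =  -1690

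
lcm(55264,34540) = 276320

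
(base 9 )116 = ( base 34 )2S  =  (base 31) 33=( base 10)96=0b1100000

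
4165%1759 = 647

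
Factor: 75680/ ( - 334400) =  - 2^(  -  1 ) * 5^ ( - 1)*19^( - 1)*43^1 = - 43/190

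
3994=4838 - 844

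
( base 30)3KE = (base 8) 6362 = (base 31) 3DS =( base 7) 12443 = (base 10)3314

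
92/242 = 46/121 = 0.38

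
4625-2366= 2259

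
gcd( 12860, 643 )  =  643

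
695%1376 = 695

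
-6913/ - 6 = 1152 + 1/6 = 1152.17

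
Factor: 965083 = 7^1 * 137869^1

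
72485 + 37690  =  110175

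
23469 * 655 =15372195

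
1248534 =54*23121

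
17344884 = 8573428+8771456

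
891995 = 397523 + 494472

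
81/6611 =81/6611 =0.01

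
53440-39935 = 13505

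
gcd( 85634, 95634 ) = 2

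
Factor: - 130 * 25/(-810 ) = 325/81=3^(  -  4)*5^2* 13^1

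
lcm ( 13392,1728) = 53568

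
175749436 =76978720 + 98770716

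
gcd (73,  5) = 1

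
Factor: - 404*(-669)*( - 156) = - 42163056=- 2^4*3^2*13^1*101^1 * 223^1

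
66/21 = 3 + 1/7 = 3.14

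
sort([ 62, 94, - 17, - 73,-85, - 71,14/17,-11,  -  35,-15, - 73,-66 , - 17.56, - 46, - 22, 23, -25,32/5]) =[ -85, - 73,-73 , - 71,-66,-46, - 35,  -  25,  -  22,-17.56,-17, - 15, - 11,14/17,32/5,23, 62, 94 ]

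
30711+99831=130542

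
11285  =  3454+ 7831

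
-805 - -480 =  -325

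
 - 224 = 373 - 597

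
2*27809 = 55618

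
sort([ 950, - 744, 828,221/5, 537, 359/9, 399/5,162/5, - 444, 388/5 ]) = [ - 744,-444, 162/5,359/9,221/5, 388/5, 399/5, 537,828 , 950]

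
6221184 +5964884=12186068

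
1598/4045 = 1598/4045 = 0.40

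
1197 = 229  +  968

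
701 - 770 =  -69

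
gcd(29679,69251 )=9893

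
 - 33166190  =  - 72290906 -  - 39124716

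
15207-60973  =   - 45766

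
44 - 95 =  - 51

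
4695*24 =112680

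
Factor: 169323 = 3^1 * 7^1*11^1*733^1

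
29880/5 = 5976 =5976.00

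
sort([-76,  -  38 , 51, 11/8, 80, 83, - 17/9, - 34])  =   [ - 76, - 38, - 34, - 17/9, 11/8, 51, 80,  83]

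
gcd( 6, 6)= 6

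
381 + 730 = 1111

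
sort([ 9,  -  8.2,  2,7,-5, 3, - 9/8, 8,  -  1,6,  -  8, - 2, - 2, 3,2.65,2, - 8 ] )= [  -  8.2, - 8, - 8, - 5,-2,-2, - 9/8, - 1,2,2, 2.65 , 3,3, 6,7,8,  9 ] 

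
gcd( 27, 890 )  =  1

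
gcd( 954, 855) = 9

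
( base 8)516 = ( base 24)dm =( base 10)334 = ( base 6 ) 1314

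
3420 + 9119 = 12539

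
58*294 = 17052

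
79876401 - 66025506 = 13850895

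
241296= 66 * 3656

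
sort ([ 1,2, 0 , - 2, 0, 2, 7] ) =[ - 2,0, 0, 1, 2, 2, 7] 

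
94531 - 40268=54263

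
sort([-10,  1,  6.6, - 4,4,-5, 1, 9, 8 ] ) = [ - 10, - 5,-4, 1, 1, 4  ,  6.6,8,9] 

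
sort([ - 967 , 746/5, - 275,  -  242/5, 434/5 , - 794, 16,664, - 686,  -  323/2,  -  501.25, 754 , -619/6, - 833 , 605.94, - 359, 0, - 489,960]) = [ - 967, - 833,  -  794,  -  686, - 501.25,-489, - 359,  -  275, - 323/2 , - 619/6,  -  242/5, 0, 16,434/5, 746/5,605.94,664, 754,  960]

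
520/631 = 520/631 = 0.82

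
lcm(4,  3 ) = 12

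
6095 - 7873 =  - 1778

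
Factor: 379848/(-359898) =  - 2^2 * 7^1*11^( - 1)*17^1*41^( - 1)=- 476/451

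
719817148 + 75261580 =795078728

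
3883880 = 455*8536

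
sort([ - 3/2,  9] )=[ - 3/2, 9]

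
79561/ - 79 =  - 1008 + 71/79 = - 1007.10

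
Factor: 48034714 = 2^1*7^1*13^1 * 263927^1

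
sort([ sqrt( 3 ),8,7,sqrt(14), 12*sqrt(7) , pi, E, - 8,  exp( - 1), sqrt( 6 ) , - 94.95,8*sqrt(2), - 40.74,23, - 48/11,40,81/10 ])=[  -  94.95, - 40.74,-8,-48/11 , exp( - 1 ),sqrt(3),sqrt( 6),E, pi,sqrt( 14 ),7, 8  ,  81/10,8*sqrt( 2),23, 12 *sqrt(7),40 ]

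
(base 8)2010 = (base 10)1032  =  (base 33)V9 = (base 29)16H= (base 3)1102020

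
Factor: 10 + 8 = 2^1 *3^2= 18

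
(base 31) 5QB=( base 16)15F6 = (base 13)2736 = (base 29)6jp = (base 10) 5622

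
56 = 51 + 5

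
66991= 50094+16897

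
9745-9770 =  - 25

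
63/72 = 7/8 = 0.88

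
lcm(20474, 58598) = 1699342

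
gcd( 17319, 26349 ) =3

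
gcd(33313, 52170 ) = 1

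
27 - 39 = - 12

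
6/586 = 3/293 = 0.01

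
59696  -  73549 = -13853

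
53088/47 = 53088/47 = 1129.53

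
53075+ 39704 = 92779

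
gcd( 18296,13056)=8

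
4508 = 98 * 46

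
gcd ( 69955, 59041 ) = 17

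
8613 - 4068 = 4545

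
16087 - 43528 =-27441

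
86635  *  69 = 5977815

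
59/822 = 59/822 = 0.07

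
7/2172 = 7/2172 = 0.00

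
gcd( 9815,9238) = 1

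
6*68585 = 411510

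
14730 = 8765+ 5965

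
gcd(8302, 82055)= 1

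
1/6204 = 1/6204 = 0.00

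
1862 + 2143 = 4005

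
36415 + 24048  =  60463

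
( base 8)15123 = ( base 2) 1101001010011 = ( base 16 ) 1A53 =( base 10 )6739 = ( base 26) 9p5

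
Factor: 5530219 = 17^1*325307^1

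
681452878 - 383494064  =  297958814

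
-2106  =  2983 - 5089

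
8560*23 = 196880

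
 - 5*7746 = -38730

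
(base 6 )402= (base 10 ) 146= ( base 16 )92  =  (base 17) 8A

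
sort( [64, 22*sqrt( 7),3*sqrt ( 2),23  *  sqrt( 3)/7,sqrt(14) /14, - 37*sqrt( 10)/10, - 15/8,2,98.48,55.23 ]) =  [ - 37*sqrt(10)/10, - 15/8,  sqrt (14 )/14,2,3*sqrt( 2), 23*sqrt(3 ) /7, 55.23,22*sqrt (7 ),64, 98.48] 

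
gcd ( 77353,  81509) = 1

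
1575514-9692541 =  - 8117027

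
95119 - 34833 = 60286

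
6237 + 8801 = 15038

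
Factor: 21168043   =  13^1*17^1*95783^1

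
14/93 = 14/93=0.15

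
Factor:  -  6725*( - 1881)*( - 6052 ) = - 2^2*3^2*5^2*11^1*17^1*19^1*89^1*269^1 = - 76556135700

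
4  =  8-4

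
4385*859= 3766715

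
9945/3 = 3315 = 3315.00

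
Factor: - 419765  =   - 5^1*37^1*2269^1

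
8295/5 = 1659 = 1659.00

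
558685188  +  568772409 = 1127457597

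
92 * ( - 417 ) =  - 38364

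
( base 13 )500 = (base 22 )1g9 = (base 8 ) 1515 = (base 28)125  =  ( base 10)845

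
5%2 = 1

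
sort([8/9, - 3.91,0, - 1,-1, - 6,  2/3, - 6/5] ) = [ - 6, - 3.91 , - 6/5, - 1 , - 1,0,2/3 , 8/9 ] 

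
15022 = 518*29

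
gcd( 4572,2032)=508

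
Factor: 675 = 3^3*5^2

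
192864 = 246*784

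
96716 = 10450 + 86266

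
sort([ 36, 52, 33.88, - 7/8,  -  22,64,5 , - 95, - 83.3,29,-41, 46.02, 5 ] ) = [ - 95 , -83.3, - 41, - 22, - 7/8, 5 , 5, 29,33.88,  36, 46.02, 52,  64]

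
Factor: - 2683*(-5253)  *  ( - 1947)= - 3^2*11^1*17^1 * 59^1*103^1*2683^1 = -27440626653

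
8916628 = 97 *91924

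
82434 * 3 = 247302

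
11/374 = 1/34= 0.03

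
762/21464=381/10732 = 0.04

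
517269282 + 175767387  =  693036669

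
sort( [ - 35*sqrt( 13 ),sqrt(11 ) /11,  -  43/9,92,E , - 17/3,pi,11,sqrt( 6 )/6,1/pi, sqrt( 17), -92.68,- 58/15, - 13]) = [  -  35*sqrt(13),-92.68,- 13, - 17/3, - 43/9, - 58/15,sqrt(11 ) /11,1/pi  ,  sqrt(6 ) /6 , E,pi,  sqrt( 17), 11 , 92]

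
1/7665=1/7665 = 0.00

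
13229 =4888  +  8341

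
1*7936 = 7936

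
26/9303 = 26/9303 = 0.00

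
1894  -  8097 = -6203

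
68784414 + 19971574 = 88755988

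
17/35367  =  17/35367 = 0.00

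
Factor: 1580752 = 2^4*31^1*3187^1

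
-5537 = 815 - 6352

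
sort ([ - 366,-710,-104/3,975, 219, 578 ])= [ - 710, -366,  -  104/3, 219, 578 , 975 ]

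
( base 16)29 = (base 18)25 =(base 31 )1a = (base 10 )41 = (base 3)1112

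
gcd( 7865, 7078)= 1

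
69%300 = 69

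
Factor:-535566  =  -2^1*3^1 * 89261^1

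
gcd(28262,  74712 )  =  2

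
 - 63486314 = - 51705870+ - 11780444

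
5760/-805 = -1152/161=-7.16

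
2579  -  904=1675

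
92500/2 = 46250 = 46250.00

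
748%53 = 6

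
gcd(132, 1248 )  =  12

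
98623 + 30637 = 129260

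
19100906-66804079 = - 47703173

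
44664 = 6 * 7444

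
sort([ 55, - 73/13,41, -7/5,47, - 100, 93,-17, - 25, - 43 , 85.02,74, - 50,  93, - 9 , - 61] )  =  [ - 100 ,  -  61, - 50, - 43,-25, - 17, - 9,  -  73/13, - 7/5,41,  47,55,74 , 85.02,  93, 93 ]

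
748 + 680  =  1428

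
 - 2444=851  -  3295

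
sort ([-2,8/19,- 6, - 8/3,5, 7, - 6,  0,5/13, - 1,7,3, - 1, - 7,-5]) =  [ - 7, - 6, - 6, - 5, - 8/3, - 2  , - 1, - 1,  0,5/13,8/19,3,5 , 7, 7 ] 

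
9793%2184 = 1057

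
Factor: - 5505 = -3^1*5^1*367^1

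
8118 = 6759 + 1359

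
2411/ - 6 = -2411/6 = - 401.83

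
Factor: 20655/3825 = 27/5 = 3^3*5^( - 1 )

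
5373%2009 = 1355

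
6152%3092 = 3060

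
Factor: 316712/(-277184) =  - 649/568= - 2^( - 3 )*11^1*59^1*71^(-1)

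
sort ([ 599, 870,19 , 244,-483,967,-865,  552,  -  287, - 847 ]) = [ - 865, - 847, - 483, - 287 , 19,244,552,599, 870, 967 ] 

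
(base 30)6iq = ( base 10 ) 5966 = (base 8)13516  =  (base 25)9dg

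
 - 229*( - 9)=2061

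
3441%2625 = 816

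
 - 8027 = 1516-9543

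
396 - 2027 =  - 1631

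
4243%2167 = 2076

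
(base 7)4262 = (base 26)266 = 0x5ea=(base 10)1514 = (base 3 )2002002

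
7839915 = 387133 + 7452782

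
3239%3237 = 2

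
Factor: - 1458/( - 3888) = 3/8 = 2^ (-3 ) * 3^1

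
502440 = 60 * 8374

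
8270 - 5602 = 2668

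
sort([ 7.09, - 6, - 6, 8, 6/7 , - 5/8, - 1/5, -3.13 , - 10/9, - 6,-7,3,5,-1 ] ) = [ - 7, - 6, - 6,-6, - 3.13, - 10/9, - 1, - 5/8,  -  1/5, 6/7, 3,5,7.09, 8]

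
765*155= 118575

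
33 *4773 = 157509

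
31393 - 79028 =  - 47635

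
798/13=798/13= 61.38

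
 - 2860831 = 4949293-7810124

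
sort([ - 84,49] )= [ - 84,49] 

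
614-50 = 564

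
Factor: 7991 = 61^1*131^1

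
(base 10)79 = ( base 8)117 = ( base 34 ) 2b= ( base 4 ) 1033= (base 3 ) 2221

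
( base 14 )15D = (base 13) 186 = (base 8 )427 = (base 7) 546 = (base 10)279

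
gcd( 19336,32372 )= 4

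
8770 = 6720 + 2050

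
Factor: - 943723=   -  11^1*85793^1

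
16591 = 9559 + 7032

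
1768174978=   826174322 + 942000656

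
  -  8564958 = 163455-8728413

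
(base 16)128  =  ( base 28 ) ag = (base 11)24A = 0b100101000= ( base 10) 296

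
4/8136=1/2034 = 0.00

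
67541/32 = 67541/32=2110.66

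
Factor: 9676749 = 3^1*29^1*111227^1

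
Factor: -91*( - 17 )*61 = 7^1 * 13^1*17^1*61^1 = 94367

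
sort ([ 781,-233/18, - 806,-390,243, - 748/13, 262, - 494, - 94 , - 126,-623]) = [ - 806, - 623, - 494,- 390, - 126, - 94, - 748/13, - 233/18 , 243, 262 , 781]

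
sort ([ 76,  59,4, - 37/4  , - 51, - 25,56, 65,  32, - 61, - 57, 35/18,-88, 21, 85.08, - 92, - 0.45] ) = [-92, - 88, - 61, - 57 , - 51,-25, - 37/4, - 0.45, 35/18,  4,21,32,  56,  59,65, 76,85.08]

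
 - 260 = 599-859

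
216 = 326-110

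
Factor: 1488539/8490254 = 2^( - 1)*13^1*67^1* 227^( - 1)*1709^1 * 18701^( - 1 )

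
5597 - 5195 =402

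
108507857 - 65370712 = 43137145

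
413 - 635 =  - 222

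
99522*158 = 15724476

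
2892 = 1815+1077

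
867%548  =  319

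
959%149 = 65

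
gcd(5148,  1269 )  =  9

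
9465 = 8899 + 566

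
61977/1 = 61977 = 61977.00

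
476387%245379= 231008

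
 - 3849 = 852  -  4701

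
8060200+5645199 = 13705399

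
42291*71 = 3002661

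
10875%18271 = 10875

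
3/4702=3/4702 = 0.00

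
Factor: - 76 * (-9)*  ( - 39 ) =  - 2^2 * 3^3 * 13^1*19^1 =- 26676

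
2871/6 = 957/2 = 478.50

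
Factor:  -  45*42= - 1890 = -  2^1*3^3 * 5^1*7^1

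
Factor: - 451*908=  - 2^2*11^1*41^1*227^1 =- 409508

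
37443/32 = 37443/32=1170.09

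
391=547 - 156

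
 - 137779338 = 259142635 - 396921973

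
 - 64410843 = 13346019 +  - 77756862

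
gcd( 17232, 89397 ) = 3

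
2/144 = 1/72 = 0.01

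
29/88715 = 29/88715 = 0.00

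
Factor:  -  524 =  - 2^2*131^1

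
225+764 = 989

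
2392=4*598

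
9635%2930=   845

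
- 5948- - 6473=525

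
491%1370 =491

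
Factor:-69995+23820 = - 46175=-5^2*1847^1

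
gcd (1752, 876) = 876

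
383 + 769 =1152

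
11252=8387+2865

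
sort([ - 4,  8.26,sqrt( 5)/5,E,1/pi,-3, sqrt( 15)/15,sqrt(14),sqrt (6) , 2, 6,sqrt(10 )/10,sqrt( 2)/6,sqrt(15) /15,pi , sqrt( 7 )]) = [-4, -3,sqrt(2)/6,sqrt (15 ) /15,sqrt(15)/15,sqrt( 10)/10,1/pi,sqrt( 5 ) /5, 2,sqrt( 6),sqrt( 7),E,pi, sqrt(14) , 6, 8.26]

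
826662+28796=855458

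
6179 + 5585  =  11764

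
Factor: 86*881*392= 29700272 = 2^4*7^2*43^1*881^1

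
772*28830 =22256760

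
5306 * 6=31836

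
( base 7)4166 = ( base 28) 1od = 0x5BD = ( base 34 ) 197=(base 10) 1469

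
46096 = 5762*8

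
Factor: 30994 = 2^1 * 15497^1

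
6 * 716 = 4296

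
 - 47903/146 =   -  47903/146 =- 328.10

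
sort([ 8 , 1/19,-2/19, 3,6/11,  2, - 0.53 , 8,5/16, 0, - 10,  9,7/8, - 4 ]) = [ -10, - 4, - 0.53,  -  2/19, 0,1/19,5/16, 6/11,7/8,2,3, 8,8,9]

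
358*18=6444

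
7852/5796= 1963/1449 =1.35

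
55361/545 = 101 +316/545= 101.58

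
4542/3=1514 = 1514.00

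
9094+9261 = 18355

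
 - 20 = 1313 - 1333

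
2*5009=10018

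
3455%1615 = 225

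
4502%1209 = 875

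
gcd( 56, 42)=14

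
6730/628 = 10 + 225/314 = 10.72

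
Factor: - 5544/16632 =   -  3^( - 1 )=- 1/3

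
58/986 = 1/17 = 0.06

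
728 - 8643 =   -  7915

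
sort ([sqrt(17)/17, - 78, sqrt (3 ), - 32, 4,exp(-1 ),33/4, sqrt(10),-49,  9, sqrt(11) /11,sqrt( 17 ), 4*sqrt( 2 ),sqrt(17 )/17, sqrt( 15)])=[ - 78, - 49, -32,sqrt( 17)/17, sqrt(17)/17, sqrt( 11 )/11 , exp (  -  1),  sqrt( 3 ),sqrt(10), sqrt ( 15), 4,sqrt(17), 4*sqrt(2 ),33/4, 9] 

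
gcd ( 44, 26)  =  2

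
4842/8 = 605 + 1/4=605.25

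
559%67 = 23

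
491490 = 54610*9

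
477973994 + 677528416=1155502410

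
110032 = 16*6877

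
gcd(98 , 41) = 1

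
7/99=7/99=0.07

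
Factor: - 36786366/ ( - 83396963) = 2^1*3^3*13^(-1)*127^ (  -  1 )*50513^( - 1)*681229^1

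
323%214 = 109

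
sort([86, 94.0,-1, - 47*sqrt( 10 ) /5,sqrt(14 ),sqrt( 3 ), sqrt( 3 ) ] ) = [ - 47  *  sqrt( 10 )/5,  -  1,sqrt( 3),sqrt( 3 ),sqrt( 14),  86,  94.0]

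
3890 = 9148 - 5258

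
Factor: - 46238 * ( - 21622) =999758036  =  2^2*19^1*61^1 * 379^1 * 569^1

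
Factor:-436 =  - 2^2*109^1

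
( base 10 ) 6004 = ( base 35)4vj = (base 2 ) 1011101110100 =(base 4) 1131310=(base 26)8mo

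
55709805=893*62385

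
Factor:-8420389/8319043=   -  17^1 * 37^( - 1)*43^1*151^( - 1)*1489^( - 1)*11519^1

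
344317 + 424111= 768428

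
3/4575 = 1/1525 = 0.00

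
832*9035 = 7517120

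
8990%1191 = 653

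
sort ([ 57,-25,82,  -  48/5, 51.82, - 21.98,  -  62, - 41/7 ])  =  [ - 62, - 25, - 21.98, - 48/5, - 41/7, 51.82,57,82 ]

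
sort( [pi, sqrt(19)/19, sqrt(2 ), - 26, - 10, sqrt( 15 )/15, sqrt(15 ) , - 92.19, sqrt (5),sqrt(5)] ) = [ - 92.19,  -  26, - 10,sqrt( 19 ) /19,  sqrt( 15)/15, sqrt( 2),sqrt(5 ) , sqrt( 5 ),pi, sqrt(15)]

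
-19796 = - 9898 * 2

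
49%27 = 22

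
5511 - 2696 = 2815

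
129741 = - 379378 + 509119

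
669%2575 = 669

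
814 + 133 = 947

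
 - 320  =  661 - 981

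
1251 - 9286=-8035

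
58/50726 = 29/25363= 0.00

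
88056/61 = 1443 +33/61 = 1443.54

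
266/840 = 19/60 = 0.32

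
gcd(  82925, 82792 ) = 1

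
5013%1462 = 627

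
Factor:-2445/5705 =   -  3^1*7^ (-1 ) = -  3/7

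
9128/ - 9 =-9128/9 = -1014.22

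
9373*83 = 777959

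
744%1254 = 744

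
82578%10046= 2210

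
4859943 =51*95293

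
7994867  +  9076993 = 17071860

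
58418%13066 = 6154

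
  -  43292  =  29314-72606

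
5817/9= 646+1/3 = 646.33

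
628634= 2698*233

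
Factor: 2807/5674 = 2^( - 1 )*7^1*401^1*2837^( - 1)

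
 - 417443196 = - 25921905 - 391521291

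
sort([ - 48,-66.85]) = [ - 66.85,  -  48 ] 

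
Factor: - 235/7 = -5^1*7^(-1) * 47^1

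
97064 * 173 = 16792072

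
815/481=815/481 = 1.69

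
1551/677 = 2 + 197/677 = 2.29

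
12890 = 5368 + 7522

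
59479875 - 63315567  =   - 3835692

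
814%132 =22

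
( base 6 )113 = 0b101101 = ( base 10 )45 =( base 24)1l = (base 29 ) 1g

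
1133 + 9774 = 10907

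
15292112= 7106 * 2152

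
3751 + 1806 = 5557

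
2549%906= 737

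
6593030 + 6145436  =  12738466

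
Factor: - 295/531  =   - 3^( - 2 )*5^1  =  - 5/9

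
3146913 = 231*13623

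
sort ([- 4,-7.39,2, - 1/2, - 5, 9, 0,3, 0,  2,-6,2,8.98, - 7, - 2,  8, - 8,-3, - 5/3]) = [ -8,  -  7.39, - 7,-6, - 5, - 4,-3, -2 ,  -  5/3, - 1/2, 0, 0, 2,2, 2,3, 8, 8.98,9]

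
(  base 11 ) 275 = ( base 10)324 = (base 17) 121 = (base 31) ae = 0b101000100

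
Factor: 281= 281^1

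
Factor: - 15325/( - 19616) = 25/32 = 2^ ( - 5)*5^2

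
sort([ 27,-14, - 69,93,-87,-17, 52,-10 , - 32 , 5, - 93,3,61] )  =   [ - 93, - 87, - 69,  -  32,-17, - 14,- 10,3,5,27, 52,61,  93 ]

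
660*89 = 58740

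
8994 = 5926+3068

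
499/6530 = 499/6530 = 0.08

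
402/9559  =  402/9559 = 0.04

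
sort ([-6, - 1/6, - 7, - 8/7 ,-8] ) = [ - 8, - 7, - 6 , -8/7,-1/6] 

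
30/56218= 15/28109 = 0.00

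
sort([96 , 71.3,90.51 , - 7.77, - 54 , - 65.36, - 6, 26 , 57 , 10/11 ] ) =[ - 65.36, - 54, - 7.77, - 6,10/11, 26 , 57 , 71.3,90.51, 96]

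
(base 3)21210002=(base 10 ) 5672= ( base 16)1628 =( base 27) 7l2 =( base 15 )1a32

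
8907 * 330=2939310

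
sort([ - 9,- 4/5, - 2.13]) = [ - 9 ,  -  2.13, - 4/5]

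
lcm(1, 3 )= 3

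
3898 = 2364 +1534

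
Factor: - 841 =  - 29^2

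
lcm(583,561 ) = 29733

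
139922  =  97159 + 42763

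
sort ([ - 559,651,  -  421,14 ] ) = [ - 559,  -  421,14,651]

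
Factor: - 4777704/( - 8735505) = 2^3*3^3*5^( - 1 ) *61^( - 1)*73^1 * 101^1*9547^(  -  1) = 1592568/2911835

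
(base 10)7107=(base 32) 6u3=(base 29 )8D2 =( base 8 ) 15703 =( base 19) 10D1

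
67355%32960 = 1435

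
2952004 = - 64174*(-46)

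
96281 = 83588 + 12693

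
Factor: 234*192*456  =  20487168 =2^10*3^4*13^1*19^1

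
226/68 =113/34 = 3.32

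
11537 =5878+5659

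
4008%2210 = 1798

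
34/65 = 34/65 = 0.52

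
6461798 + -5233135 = 1228663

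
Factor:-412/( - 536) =103/134 = 2^( -1)*  67^( - 1 )*103^1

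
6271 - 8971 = -2700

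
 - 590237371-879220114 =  - 1469457485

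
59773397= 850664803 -790891406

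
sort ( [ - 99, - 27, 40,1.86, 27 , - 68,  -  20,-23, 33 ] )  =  [ - 99, - 68, - 27, - 23, - 20, 1.86,27, 33, 40]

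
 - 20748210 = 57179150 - 77927360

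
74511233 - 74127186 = 384047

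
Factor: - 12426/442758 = - 19^1*677^(-1 )=-19/677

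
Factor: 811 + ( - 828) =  - 17^1 = - 17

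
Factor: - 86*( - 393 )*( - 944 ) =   -  31905312=- 2^5*3^1*43^1*59^1*131^1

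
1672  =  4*418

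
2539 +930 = 3469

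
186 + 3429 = 3615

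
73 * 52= 3796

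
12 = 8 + 4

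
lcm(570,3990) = 3990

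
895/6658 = 895/6658 = 0.13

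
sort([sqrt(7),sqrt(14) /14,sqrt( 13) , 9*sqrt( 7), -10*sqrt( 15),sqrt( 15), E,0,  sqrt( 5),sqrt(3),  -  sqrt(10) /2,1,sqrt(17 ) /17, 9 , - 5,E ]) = [ - 10*sqrt( 15 ),  -  5 ,  -  sqrt( 10)/2,0, sqrt( 17 ) /17,sqrt(14 ) /14, 1,sqrt ( 3), sqrt( 5),sqrt( 7 ),E,E,sqrt( 13 ), sqrt( 15),9,9*sqrt( 7 )]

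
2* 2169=4338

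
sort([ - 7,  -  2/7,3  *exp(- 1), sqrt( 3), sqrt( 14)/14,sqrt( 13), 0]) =[ - 7 , - 2/7, 0,sqrt( 14) /14,3*exp( -1 ), sqrt(3), sqrt( 13 ) ] 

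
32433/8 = 32433/8 = 4054.12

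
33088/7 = 4726 + 6/7  =  4726.86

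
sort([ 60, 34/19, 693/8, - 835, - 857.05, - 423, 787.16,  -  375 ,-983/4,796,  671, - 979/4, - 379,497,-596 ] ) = [  -  857.05, - 835, - 596, - 423,- 379, - 375,-983/4, - 979/4, 34/19, 60,  693/8,497,671, 787.16, 796]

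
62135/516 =1445/12  =  120.42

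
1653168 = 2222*744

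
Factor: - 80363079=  - 3^2*8929231^1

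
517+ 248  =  765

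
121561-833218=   -  711657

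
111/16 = 111/16 = 6.94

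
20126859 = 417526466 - 397399607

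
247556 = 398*622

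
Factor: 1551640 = 2^3*5^1*38791^1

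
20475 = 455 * 45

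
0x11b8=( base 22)984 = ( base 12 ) 2760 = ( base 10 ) 4536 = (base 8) 10670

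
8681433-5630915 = 3050518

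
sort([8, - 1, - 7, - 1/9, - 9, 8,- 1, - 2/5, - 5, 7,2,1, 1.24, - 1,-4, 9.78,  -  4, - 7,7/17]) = [ - 9, - 7, - 7 , - 5, - 4, - 4, - 1, - 1, - 1, - 2/5, - 1/9,7/17, 1, 1.24, 2, 7, 8, 8 , 9.78]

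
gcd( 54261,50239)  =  1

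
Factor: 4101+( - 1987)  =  2^1*7^1*151^1 = 2114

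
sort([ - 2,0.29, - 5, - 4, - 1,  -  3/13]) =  [ - 5, - 4, - 2, - 1,-3/13,0.29] 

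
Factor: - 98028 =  - 2^2*3^2*7^1*389^1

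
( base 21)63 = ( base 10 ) 129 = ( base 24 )59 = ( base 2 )10000001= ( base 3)11210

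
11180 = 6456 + 4724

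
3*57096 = 171288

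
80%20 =0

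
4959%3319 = 1640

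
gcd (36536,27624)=8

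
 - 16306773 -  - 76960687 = 60653914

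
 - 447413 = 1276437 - 1723850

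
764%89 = 52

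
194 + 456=650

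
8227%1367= 25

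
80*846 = 67680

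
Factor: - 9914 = -2^1*4957^1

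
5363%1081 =1039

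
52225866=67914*769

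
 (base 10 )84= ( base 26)36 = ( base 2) 1010100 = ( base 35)2E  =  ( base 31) 2m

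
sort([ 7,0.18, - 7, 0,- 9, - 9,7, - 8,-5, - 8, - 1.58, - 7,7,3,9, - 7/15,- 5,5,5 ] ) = [-9, -9, - 8, - 8,- 7, - 7,-5, - 5, - 1.58, - 7/15,  0, 0.18,3, 5,5,7, 7,7,9]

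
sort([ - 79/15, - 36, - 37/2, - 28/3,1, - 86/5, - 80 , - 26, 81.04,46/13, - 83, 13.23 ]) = [ - 83, - 80, - 36, - 26, - 37/2, - 86/5, - 28/3, - 79/15,1,46/13,13.23,81.04 ]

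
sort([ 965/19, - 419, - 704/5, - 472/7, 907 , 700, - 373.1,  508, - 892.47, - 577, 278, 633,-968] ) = [ - 968,-892.47,-577  , - 419, - 373.1 , - 704/5, - 472/7, 965/19, 278,508,633, 700, 907] 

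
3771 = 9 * 419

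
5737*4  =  22948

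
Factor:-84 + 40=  - 2^2*11^1 = -  44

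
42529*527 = 22412783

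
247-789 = - 542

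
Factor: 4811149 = 7^1*687307^1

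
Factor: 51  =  3^1*17^1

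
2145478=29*73982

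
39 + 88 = 127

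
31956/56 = 7989/14 = 570.64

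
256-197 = 59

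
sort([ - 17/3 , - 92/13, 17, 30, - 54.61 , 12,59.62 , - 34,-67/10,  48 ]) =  [ - 54.61,-34 , - 92/13 , - 67/10,  -  17/3,12,17, 30,  48, 59.62 ]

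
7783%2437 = 472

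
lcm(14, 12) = 84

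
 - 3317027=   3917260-7234287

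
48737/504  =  96 + 353/504  =  96.70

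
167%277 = 167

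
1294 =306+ 988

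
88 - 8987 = - 8899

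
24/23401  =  24/23401 = 0.00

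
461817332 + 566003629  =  1027820961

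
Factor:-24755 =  -5^1*4951^1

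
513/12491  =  513/12491 = 0.04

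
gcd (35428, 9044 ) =68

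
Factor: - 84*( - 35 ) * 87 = 2^2 * 3^2 * 5^1* 7^2*29^1 = 255780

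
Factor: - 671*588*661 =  - 2^2*3^1*  7^2 * 11^1*61^1*661^1 = - 260796228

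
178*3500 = 623000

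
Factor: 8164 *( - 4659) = - 2^2 * 3^1 * 13^1*157^1 * 1553^1 = -38036076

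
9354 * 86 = 804444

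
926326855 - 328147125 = 598179730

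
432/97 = 4+44/97  =  4.45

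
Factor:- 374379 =-3^1*124793^1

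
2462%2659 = 2462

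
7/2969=7/2969  =  0.00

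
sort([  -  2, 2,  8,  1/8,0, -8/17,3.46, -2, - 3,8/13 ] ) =[-3, - 2,-2, - 8/17,0,1/8, 8/13, 2,3.46, 8 ] 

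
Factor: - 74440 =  - 2^3 * 5^1*1861^1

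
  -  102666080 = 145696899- 248362979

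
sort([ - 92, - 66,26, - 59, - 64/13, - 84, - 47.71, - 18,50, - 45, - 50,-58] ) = [ - 92, - 84, - 66, -59, - 58, - 50, - 47.71, - 45, - 18, - 64/13,  26,50]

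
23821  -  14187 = 9634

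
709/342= 2 + 25/342 = 2.07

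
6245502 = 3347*1866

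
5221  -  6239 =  - 1018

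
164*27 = 4428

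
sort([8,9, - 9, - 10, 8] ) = [-10, - 9, 8, 8,9]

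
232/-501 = -1 + 269/501 = -0.46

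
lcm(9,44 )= 396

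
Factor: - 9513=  - 3^2*7^1*151^1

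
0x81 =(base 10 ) 129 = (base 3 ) 11210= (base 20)69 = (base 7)243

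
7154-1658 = 5496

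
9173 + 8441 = 17614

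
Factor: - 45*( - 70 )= 3150 = 2^1* 3^2*5^2*7^1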